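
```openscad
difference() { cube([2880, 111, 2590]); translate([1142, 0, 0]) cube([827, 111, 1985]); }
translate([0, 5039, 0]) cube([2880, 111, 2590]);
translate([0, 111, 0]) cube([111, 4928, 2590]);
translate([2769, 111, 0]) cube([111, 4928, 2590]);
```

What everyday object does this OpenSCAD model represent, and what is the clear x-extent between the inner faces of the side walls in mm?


A single room. The interior width is 2658 mm.

Four walls enclosing a rectangle with a door in the front wall — a room. Outside width 2880 minus two 111 mm walls gives 2658 mm.


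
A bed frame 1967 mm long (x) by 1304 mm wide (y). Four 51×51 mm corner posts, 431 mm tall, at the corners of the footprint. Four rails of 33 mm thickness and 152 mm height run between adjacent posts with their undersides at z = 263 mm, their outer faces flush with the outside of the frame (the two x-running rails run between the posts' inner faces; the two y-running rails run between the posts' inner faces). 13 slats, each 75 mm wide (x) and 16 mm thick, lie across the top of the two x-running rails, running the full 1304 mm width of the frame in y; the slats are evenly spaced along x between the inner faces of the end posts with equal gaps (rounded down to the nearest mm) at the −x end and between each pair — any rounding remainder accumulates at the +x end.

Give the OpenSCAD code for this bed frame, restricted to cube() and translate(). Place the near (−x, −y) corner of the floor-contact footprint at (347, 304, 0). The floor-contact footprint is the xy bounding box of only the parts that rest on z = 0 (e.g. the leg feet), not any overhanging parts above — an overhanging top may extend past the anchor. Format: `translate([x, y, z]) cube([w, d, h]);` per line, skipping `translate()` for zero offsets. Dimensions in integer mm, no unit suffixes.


translate([347, 304, 0]) cube([51, 51, 431]);
translate([347, 1557, 0]) cube([51, 51, 431]);
translate([2263, 304, 0]) cube([51, 51, 431]);
translate([2263, 1557, 0]) cube([51, 51, 431]);
translate([398, 304, 263]) cube([1865, 33, 152]);
translate([398, 1575, 263]) cube([1865, 33, 152]);
translate([347, 355, 263]) cube([33, 1202, 152]);
translate([2281, 355, 263]) cube([33, 1202, 152]);
translate([461, 304, 415]) cube([75, 1304, 16]);
translate([599, 304, 415]) cube([75, 1304, 16]);
translate([737, 304, 415]) cube([75, 1304, 16]);
translate([875, 304, 415]) cube([75, 1304, 16]);
translate([1013, 304, 415]) cube([75, 1304, 16]);
translate([1151, 304, 415]) cube([75, 1304, 16]);
translate([1289, 304, 415]) cube([75, 1304, 16]);
translate([1427, 304, 415]) cube([75, 1304, 16]);
translate([1565, 304, 415]) cube([75, 1304, 16]);
translate([1703, 304, 415]) cube([75, 1304, 16]);
translate([1841, 304, 415]) cube([75, 1304, 16]);
translate([1979, 304, 415]) cube([75, 1304, 16]);
translate([2117, 304, 415]) cube([75, 1304, 16]);


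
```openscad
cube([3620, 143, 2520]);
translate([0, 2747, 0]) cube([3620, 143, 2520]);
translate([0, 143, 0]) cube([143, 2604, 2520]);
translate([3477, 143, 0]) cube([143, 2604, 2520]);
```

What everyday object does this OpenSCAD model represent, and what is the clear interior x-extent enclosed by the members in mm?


A house (or room) frame. The interior width is 3334 mm.

Four 2520 mm walls enclosing a rectangle with no floor or roof — a room or house frame. Outside width is 3620 mm and wall thickness is 143 mm, so the interior width is 3620 − 2 × 143 = 3334 mm.


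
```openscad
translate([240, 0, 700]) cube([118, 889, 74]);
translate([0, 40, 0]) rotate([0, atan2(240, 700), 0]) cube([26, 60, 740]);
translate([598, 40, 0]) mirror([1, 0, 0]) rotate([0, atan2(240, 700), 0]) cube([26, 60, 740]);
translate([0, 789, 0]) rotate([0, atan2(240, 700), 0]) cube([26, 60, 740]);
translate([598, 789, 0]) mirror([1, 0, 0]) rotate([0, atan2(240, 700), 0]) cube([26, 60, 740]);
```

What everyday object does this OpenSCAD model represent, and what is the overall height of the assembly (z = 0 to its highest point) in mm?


A sawhorse. The overall height is 774 mm.

A beam across two mirrored pairs of raked legs — a sawhorse. The beam's underside is at z = 700 (matching the legs' vertical rise in atan2(240, 700)) and the beam is 74 mm tall, so its top is at 700 + 74 = 774 mm. The raked legs top out at the beam's underside, so that is the highest point.


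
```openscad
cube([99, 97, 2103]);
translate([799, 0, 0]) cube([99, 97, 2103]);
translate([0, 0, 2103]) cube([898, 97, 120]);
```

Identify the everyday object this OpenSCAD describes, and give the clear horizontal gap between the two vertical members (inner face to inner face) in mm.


A door frame. The clear opening width is 700 mm.

Two 2103 mm tall posts with a header on top — a door frame. The left jamb is 99 mm wide at x = 0; the right jamb starts at x = 799. The clear opening is 799 − 99 = 700 mm.


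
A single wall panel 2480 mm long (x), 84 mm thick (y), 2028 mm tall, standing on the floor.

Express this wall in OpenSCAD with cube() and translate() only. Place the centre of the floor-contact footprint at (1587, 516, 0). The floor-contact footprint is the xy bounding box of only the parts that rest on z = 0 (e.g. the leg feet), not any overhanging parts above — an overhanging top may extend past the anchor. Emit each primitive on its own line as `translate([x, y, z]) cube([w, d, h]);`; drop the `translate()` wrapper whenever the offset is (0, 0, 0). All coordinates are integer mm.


translate([347, 474, 0]) cube([2480, 84, 2028]);


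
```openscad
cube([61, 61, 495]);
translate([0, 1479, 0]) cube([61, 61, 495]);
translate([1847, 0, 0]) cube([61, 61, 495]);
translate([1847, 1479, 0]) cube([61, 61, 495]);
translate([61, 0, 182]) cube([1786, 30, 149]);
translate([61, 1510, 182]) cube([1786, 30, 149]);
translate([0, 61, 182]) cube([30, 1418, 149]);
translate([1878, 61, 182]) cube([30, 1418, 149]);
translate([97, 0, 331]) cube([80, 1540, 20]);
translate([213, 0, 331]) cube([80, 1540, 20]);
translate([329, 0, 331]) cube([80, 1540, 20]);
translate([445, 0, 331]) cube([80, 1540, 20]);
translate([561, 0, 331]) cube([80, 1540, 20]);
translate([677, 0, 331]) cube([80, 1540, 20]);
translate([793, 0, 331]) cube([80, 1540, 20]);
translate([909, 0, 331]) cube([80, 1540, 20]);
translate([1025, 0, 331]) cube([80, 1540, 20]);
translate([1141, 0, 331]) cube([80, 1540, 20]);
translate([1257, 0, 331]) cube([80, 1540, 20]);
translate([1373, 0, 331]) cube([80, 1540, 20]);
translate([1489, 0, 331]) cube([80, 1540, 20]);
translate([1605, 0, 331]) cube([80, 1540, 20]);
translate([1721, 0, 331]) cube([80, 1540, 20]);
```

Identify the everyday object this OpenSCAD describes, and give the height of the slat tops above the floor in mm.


A bed frame. The slat-top height is 351 mm.

Four posts, four rails, and a row of slats — a bed frame. Slats sit on the rails at z = 182 + 149 = 331; with slat thickness 20, the top is 351 mm.


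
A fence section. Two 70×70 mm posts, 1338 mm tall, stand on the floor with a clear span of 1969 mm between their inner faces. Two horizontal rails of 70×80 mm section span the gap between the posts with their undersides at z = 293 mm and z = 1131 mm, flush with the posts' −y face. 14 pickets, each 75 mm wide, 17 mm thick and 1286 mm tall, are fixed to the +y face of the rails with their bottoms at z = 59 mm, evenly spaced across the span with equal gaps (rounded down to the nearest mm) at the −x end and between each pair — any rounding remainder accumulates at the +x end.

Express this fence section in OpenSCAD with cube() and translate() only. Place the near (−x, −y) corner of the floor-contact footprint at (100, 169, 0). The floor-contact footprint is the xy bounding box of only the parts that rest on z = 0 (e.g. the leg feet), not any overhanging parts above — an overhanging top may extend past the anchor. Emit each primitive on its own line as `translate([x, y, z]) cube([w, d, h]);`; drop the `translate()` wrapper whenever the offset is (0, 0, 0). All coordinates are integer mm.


translate([100, 169, 0]) cube([70, 70, 1338]);
translate([2139, 169, 0]) cube([70, 70, 1338]);
translate([170, 169, 293]) cube([1969, 70, 80]);
translate([170, 169, 1131]) cube([1969, 70, 80]);
translate([231, 239, 59]) cube([75, 17, 1286]);
translate([367, 239, 59]) cube([75, 17, 1286]);
translate([503, 239, 59]) cube([75, 17, 1286]);
translate([639, 239, 59]) cube([75, 17, 1286]);
translate([775, 239, 59]) cube([75, 17, 1286]);
translate([911, 239, 59]) cube([75, 17, 1286]);
translate([1047, 239, 59]) cube([75, 17, 1286]);
translate([1183, 239, 59]) cube([75, 17, 1286]);
translate([1319, 239, 59]) cube([75, 17, 1286]);
translate([1455, 239, 59]) cube([75, 17, 1286]);
translate([1591, 239, 59]) cube([75, 17, 1286]);
translate([1727, 239, 59]) cube([75, 17, 1286]);
translate([1863, 239, 59]) cube([75, 17, 1286]);
translate([1999, 239, 59]) cube([75, 17, 1286]);


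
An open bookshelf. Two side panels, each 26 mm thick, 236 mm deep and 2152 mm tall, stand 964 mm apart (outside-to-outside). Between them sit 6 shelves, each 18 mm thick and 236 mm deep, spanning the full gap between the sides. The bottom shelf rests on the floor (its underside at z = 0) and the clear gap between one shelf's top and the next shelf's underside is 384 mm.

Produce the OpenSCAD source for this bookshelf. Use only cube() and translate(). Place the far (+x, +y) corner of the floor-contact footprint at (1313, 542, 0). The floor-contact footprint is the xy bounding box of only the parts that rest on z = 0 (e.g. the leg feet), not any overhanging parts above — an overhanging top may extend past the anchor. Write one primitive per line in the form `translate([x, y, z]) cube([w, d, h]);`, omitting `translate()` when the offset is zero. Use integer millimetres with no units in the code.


translate([349, 306, 0]) cube([26, 236, 2152]);
translate([1287, 306, 0]) cube([26, 236, 2152]);
translate([375, 306, 0]) cube([912, 236, 18]);
translate([375, 306, 402]) cube([912, 236, 18]);
translate([375, 306, 804]) cube([912, 236, 18]);
translate([375, 306, 1206]) cube([912, 236, 18]);
translate([375, 306, 1608]) cube([912, 236, 18]);
translate([375, 306, 2010]) cube([912, 236, 18]);


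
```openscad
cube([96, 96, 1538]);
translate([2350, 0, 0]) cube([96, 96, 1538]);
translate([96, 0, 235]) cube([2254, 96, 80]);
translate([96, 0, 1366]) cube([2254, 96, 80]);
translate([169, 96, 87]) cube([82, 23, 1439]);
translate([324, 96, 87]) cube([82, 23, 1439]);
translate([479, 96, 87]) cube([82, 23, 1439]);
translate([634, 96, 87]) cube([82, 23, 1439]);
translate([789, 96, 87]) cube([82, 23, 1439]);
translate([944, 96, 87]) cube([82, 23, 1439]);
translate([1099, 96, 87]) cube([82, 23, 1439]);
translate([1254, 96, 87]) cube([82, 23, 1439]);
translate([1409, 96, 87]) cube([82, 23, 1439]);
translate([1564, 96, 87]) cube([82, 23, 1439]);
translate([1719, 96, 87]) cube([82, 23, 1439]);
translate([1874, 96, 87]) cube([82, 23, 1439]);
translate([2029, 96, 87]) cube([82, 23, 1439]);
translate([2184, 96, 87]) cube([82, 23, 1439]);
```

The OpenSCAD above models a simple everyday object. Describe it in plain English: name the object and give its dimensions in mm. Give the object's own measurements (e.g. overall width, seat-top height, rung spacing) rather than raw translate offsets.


A fence section. Two 96×96 mm posts, 1538 mm tall, stand on the floor with a clear span of 2254 mm between their inner faces. Two horizontal rails of 96×80 mm section span the gap between the posts with their undersides at z = 235 mm and z = 1366 mm, flush with the posts' −y face. 14 pickets, each 82 mm wide, 23 mm thick and 1439 mm tall, are fixed to the +y face of the rails with their bottoms at z = 87 mm, spaced across the span with a 73 mm gap after the −x post and between neighbouring pickets, with 84 mm left before the +x post.


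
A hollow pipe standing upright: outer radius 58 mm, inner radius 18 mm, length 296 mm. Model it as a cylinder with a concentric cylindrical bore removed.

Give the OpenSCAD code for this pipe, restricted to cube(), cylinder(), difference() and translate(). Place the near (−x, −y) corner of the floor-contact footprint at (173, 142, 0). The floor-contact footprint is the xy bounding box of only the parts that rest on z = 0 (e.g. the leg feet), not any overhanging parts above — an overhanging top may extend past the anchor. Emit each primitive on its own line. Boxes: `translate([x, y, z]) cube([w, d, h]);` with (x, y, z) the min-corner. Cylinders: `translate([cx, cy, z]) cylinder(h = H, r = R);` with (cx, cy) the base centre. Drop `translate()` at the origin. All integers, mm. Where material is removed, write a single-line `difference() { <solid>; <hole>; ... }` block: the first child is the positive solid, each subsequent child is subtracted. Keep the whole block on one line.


difference() { translate([231, 200, 0]) cylinder(h = 296, r = 58); translate([231, 200, 0]) cylinder(h = 296, r = 18); }


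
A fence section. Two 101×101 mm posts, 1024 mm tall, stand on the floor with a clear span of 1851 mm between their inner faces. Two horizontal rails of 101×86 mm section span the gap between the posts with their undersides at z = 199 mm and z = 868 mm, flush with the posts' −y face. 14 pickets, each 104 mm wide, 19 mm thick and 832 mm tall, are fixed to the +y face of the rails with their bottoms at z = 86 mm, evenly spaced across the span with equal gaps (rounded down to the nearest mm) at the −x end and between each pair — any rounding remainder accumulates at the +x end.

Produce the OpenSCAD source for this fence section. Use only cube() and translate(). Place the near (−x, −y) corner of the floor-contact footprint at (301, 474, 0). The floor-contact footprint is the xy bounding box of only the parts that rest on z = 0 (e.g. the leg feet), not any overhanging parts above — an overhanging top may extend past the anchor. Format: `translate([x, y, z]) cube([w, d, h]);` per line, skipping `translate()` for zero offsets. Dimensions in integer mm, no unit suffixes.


translate([301, 474, 0]) cube([101, 101, 1024]);
translate([2253, 474, 0]) cube([101, 101, 1024]);
translate([402, 474, 199]) cube([1851, 101, 86]);
translate([402, 474, 868]) cube([1851, 101, 86]);
translate([428, 575, 86]) cube([104, 19, 832]);
translate([558, 575, 86]) cube([104, 19, 832]);
translate([688, 575, 86]) cube([104, 19, 832]);
translate([818, 575, 86]) cube([104, 19, 832]);
translate([948, 575, 86]) cube([104, 19, 832]);
translate([1078, 575, 86]) cube([104, 19, 832]);
translate([1208, 575, 86]) cube([104, 19, 832]);
translate([1338, 575, 86]) cube([104, 19, 832]);
translate([1468, 575, 86]) cube([104, 19, 832]);
translate([1598, 575, 86]) cube([104, 19, 832]);
translate([1728, 575, 86]) cube([104, 19, 832]);
translate([1858, 575, 86]) cube([104, 19, 832]);
translate([1988, 575, 86]) cube([104, 19, 832]);
translate([2118, 575, 86]) cube([104, 19, 832]);


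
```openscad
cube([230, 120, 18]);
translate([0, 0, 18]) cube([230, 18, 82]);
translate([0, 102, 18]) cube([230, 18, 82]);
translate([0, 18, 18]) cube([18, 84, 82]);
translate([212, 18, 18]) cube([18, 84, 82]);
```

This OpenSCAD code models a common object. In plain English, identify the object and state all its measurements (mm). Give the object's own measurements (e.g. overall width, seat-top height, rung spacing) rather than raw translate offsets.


An open-topped rectangular box: outside dimensions 230×120×100 mm, with a uniform wall and base thickness of 18 mm. The base is a full 230×120 slab on the floor; four walls sit on top of the base. The front and back walls (the −y and +y sides) span the full width; the two side walls fit between them.


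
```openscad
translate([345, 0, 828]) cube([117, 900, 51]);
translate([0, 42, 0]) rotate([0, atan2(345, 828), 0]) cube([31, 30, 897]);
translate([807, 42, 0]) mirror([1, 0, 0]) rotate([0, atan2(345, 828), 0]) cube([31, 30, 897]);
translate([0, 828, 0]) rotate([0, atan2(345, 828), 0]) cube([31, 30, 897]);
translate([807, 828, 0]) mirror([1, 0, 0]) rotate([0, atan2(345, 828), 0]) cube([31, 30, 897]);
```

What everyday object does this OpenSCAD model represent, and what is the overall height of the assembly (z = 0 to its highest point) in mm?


A sawhorse. The overall height is 879 mm.

A beam across two mirrored pairs of raked legs — a sawhorse. The beam's underside is at z = 828 (matching the legs' vertical rise in atan2(345, 828)) and the beam is 51 mm tall, so its top is at 828 + 51 = 879 mm. The raked legs top out at the beam's underside, so that is the highest point.


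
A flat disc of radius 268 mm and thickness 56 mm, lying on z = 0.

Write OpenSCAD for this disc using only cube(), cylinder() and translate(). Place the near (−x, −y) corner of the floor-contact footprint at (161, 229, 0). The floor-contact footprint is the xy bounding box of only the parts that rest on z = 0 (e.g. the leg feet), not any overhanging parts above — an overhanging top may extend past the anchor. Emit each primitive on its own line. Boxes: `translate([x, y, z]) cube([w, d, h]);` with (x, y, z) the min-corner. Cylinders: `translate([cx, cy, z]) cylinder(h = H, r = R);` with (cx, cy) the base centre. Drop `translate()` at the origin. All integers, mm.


translate([429, 497, 0]) cylinder(h = 56, r = 268);


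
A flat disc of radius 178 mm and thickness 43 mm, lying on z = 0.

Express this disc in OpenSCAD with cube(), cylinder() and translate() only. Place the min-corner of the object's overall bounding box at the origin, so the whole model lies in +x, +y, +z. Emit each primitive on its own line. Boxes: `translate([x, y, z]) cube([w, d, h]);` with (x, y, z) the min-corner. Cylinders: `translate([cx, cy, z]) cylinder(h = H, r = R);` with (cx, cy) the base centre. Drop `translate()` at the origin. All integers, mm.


translate([178, 178, 0]) cylinder(h = 43, r = 178);


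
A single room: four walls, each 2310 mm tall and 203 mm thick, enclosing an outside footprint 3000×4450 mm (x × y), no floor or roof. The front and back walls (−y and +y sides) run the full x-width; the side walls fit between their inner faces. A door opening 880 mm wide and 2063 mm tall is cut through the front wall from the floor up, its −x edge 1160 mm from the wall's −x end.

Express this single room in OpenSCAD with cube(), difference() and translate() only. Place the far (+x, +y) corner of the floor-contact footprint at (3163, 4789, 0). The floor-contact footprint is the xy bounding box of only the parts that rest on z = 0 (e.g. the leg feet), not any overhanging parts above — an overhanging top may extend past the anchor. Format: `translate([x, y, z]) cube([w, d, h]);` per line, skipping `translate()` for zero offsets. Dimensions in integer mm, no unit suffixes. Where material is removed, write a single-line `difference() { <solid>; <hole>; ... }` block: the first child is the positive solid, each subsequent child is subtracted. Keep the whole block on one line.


difference() { translate([163, 339, 0]) cube([3000, 203, 2310]); translate([1323, 339, 0]) cube([880, 203, 2063]); }
translate([163, 4586, 0]) cube([3000, 203, 2310]);
translate([163, 542, 0]) cube([203, 4044, 2310]);
translate([2960, 542, 0]) cube([203, 4044, 2310]);


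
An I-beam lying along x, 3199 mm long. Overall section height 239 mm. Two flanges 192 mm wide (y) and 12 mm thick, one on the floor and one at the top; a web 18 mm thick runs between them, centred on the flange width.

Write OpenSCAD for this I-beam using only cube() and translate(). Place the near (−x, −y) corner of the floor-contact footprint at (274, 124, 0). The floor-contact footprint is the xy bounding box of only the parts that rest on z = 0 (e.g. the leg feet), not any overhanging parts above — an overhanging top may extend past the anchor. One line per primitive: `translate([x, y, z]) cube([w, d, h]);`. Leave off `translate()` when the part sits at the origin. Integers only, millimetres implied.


translate([274, 124, 0]) cube([3199, 192, 12]);
translate([274, 211, 12]) cube([3199, 18, 215]);
translate([274, 124, 227]) cube([3199, 192, 12]);


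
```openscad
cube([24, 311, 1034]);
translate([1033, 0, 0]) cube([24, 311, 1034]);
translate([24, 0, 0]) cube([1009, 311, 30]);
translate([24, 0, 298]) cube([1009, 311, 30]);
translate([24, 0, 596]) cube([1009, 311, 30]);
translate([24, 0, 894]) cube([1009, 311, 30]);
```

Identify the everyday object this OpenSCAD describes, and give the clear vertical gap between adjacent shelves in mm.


A bookshelf. The clear shelf gap is 268 mm.

Two tall side panels with 4 horizontal boards between them — a bookshelf. The first two shelf undersides are at z = 0 and z = 298; with shelf thickness 30, the clear gap is 298 − 0 − 30 = 268 mm.


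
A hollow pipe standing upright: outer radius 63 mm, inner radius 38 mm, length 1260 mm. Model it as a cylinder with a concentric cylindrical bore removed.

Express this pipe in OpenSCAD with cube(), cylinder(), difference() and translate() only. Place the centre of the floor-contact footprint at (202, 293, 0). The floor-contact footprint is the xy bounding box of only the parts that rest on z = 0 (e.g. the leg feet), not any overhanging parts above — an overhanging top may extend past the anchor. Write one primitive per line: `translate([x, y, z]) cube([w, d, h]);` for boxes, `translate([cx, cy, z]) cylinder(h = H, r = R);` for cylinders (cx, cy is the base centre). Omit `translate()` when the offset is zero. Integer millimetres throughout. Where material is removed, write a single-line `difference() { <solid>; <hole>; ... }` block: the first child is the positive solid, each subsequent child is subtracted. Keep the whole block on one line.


difference() { translate([202, 293, 0]) cylinder(h = 1260, r = 63); translate([202, 293, 0]) cylinder(h = 1260, r = 38); }


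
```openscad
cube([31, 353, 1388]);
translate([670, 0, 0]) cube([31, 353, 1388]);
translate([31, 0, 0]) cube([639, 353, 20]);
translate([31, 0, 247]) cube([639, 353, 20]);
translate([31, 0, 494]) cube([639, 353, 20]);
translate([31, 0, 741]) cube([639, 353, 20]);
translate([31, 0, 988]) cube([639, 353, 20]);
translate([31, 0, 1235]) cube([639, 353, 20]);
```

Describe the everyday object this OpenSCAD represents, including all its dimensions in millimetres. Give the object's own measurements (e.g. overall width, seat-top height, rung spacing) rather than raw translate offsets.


An open bookshelf. Two side panels, each 31 mm thick, 353 mm deep and 1388 mm tall, stand 701 mm apart (outside-to-outside). Between them sit 6 shelves, each 20 mm thick and 353 mm deep, spanning the full gap between the sides. The bottom shelf rests on the floor (its underside at z = 0) and the clear gap between one shelf's top and the next shelf's underside is 227 mm.


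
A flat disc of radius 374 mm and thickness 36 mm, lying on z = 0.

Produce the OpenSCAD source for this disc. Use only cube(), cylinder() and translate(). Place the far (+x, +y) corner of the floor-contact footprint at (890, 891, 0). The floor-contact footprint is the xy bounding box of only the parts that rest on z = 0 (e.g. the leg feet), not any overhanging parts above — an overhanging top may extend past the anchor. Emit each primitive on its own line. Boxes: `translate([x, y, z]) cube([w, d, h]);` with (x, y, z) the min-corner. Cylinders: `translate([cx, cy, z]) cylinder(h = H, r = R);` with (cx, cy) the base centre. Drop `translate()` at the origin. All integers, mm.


translate([516, 517, 0]) cylinder(h = 36, r = 374);


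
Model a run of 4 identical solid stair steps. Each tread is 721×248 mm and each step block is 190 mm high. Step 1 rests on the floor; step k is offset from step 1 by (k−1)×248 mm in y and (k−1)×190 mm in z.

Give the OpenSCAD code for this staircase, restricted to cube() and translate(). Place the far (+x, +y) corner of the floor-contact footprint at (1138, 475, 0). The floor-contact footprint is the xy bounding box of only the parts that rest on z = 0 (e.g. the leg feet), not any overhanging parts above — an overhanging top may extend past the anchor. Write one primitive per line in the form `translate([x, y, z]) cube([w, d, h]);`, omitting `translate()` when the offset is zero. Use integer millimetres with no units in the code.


translate([417, 227, 0]) cube([721, 248, 190]);
translate([417, 475, 190]) cube([721, 248, 190]);
translate([417, 723, 380]) cube([721, 248, 190]);
translate([417, 971, 570]) cube([721, 248, 190]);


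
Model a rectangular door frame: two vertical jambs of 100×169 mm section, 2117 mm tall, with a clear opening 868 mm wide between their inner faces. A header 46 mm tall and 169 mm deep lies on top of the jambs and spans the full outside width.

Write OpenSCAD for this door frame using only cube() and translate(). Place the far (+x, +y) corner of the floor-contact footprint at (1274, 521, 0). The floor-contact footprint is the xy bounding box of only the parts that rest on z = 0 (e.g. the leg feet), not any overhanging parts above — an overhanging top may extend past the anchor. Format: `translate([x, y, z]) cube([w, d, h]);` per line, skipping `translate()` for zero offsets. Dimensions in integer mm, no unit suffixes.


translate([206, 352, 0]) cube([100, 169, 2117]);
translate([1174, 352, 0]) cube([100, 169, 2117]);
translate([206, 352, 2117]) cube([1068, 169, 46]);


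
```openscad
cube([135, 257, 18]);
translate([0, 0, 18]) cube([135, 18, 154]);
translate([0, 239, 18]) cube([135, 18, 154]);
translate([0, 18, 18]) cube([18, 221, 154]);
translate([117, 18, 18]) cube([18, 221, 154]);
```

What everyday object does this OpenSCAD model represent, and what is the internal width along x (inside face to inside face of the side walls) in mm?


An open box. The internal width is 99 mm.

A 135×257 base slab with four walls standing on it — an open box. The base is 135 mm wide and the walls are 18 mm thick, so the internal width is 135 − 2 × 18 = 99 mm.


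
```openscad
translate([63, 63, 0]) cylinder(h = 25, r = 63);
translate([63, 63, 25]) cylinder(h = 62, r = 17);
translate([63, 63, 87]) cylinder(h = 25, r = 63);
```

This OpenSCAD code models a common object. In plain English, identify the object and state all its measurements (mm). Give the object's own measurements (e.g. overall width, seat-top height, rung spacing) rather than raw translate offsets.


A spool: two coaxial disc flanges of radius 63 mm and thickness 25 mm, joined by a core cylinder of radius 17 mm and height 62 mm. The lower flange rests on z = 0 and the three cylinders share a vertical axis.


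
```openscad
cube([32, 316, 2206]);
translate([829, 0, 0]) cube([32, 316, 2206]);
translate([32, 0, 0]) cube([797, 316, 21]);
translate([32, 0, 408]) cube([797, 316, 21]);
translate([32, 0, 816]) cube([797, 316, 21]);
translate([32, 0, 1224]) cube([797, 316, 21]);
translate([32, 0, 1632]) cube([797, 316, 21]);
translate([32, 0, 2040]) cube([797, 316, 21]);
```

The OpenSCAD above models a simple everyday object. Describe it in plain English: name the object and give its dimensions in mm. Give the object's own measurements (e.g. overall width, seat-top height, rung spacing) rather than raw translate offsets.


An open bookshelf. Two side panels, each 32 mm thick, 316 mm deep and 2206 mm tall, stand 861 mm apart (outside-to-outside). Between them sit 6 shelves, each 21 mm thick and 316 mm deep, spanning the full gap between the sides. The bottom shelf rests on the floor (its underside at z = 0) and the clear gap between one shelf's top and the next shelf's underside is 387 mm.


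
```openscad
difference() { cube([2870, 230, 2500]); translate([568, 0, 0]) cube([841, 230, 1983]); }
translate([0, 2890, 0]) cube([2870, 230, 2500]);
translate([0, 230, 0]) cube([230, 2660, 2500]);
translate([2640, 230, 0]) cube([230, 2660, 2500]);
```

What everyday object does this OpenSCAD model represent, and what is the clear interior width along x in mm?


A single room. The interior width is 2410 mm.

Four walls enclosing a rectangle with a door in the front wall — a room. Outside width 2870 minus two 230 mm walls gives 2410 mm.


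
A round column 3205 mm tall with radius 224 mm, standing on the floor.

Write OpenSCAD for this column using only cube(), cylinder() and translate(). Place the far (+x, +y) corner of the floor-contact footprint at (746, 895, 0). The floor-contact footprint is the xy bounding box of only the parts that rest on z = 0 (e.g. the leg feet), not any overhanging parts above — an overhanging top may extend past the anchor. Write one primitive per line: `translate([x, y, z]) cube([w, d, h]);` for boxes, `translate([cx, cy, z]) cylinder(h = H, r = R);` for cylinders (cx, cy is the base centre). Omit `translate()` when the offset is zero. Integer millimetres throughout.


translate([522, 671, 0]) cylinder(h = 3205, r = 224);


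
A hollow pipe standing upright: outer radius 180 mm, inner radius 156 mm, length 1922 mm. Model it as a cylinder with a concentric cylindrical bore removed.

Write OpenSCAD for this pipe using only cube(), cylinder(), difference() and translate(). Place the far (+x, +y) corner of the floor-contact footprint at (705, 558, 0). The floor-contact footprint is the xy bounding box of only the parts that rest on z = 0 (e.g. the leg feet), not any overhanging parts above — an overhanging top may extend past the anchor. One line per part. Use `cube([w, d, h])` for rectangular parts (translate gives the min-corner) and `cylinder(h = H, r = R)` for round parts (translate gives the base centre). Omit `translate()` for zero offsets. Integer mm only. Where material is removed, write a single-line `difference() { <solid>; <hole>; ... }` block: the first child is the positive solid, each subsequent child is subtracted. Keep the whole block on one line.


difference() { translate([525, 378, 0]) cylinder(h = 1922, r = 180); translate([525, 378, 0]) cylinder(h = 1922, r = 156); }


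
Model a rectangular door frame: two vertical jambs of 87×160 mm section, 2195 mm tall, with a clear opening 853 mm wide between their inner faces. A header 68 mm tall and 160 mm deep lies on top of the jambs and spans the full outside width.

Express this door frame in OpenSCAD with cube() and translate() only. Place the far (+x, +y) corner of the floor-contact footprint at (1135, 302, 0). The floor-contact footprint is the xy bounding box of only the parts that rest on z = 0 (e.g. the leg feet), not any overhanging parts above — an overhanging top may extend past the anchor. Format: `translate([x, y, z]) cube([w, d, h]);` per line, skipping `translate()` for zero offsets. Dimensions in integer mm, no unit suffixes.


translate([108, 142, 0]) cube([87, 160, 2195]);
translate([1048, 142, 0]) cube([87, 160, 2195]);
translate([108, 142, 2195]) cube([1027, 160, 68]);


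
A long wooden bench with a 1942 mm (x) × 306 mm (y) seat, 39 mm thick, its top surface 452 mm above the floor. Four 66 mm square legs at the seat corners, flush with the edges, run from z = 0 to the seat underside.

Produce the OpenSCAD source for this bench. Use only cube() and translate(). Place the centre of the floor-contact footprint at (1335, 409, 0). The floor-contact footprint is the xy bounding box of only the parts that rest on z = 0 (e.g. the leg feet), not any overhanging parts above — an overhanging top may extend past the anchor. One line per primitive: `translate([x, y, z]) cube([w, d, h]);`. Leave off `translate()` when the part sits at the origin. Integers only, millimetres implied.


translate([364, 256, 413]) cube([1942, 306, 39]);
translate([364, 256, 0]) cube([66, 66, 413]);
translate([364, 496, 0]) cube([66, 66, 413]);
translate([2240, 256, 0]) cube([66, 66, 413]);
translate([2240, 496, 0]) cube([66, 66, 413]);


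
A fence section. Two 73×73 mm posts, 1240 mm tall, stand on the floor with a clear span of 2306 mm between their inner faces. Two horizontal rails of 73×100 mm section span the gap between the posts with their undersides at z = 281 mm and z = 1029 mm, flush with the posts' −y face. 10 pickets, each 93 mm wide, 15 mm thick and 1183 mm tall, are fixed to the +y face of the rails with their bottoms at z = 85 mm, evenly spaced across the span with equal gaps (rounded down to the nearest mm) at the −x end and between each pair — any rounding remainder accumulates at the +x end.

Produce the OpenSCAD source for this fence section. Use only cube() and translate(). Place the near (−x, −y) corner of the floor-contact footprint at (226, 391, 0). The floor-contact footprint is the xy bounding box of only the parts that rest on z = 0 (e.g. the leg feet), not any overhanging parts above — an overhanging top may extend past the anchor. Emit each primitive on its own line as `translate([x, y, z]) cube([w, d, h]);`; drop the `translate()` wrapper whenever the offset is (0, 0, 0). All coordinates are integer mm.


translate([226, 391, 0]) cube([73, 73, 1240]);
translate([2605, 391, 0]) cube([73, 73, 1240]);
translate([299, 391, 281]) cube([2306, 73, 100]);
translate([299, 391, 1029]) cube([2306, 73, 100]);
translate([424, 464, 85]) cube([93, 15, 1183]);
translate([642, 464, 85]) cube([93, 15, 1183]);
translate([860, 464, 85]) cube([93, 15, 1183]);
translate([1078, 464, 85]) cube([93, 15, 1183]);
translate([1296, 464, 85]) cube([93, 15, 1183]);
translate([1514, 464, 85]) cube([93, 15, 1183]);
translate([1732, 464, 85]) cube([93, 15, 1183]);
translate([1950, 464, 85]) cube([93, 15, 1183]);
translate([2168, 464, 85]) cube([93, 15, 1183]);
translate([2386, 464, 85]) cube([93, 15, 1183]);


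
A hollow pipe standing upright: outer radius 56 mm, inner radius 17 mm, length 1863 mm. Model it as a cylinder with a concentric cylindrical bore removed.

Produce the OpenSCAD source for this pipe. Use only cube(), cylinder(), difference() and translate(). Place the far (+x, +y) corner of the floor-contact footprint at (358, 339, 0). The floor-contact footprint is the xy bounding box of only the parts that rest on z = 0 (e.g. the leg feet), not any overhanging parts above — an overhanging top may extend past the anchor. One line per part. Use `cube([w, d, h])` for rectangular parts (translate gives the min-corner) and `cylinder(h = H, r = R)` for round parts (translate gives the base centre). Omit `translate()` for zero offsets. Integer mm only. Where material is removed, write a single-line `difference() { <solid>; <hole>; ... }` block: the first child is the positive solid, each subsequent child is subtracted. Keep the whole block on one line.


difference() { translate([302, 283, 0]) cylinder(h = 1863, r = 56); translate([302, 283, 0]) cylinder(h = 1863, r = 17); }


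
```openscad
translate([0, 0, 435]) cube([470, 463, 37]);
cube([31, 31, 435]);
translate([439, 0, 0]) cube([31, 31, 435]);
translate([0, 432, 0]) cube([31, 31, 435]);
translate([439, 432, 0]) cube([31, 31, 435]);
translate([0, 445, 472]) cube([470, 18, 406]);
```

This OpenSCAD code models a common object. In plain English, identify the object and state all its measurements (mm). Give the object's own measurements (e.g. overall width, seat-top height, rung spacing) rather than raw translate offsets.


A chair. The seat is a 470×463×37 mm slab with its top at z = 472 mm, on four 31×31 mm corner legs (flush with the seat edges, standing on z = 0). A flat backrest 18 mm thick, 406 mm tall, spans the full seat width and rises from the seat top along its +y edge, rear face flush with the rear of the seat.


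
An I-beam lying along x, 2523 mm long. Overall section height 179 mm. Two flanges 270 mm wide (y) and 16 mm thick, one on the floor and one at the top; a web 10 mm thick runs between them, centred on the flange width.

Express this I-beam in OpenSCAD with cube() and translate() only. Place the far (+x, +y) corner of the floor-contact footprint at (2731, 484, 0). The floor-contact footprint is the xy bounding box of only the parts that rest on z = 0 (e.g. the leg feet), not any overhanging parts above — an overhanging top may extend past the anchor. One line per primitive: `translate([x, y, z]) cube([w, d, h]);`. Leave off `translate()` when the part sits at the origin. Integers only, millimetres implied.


translate([208, 214, 0]) cube([2523, 270, 16]);
translate([208, 344, 16]) cube([2523, 10, 147]);
translate([208, 214, 163]) cube([2523, 270, 16]);


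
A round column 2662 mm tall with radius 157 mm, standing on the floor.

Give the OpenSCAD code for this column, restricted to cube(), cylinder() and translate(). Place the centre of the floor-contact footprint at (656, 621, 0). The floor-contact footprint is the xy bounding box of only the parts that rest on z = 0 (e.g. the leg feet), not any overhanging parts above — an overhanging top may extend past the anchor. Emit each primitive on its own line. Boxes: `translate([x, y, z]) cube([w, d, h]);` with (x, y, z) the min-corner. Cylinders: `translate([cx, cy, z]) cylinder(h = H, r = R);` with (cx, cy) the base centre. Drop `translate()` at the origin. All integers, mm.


translate([656, 621, 0]) cylinder(h = 2662, r = 157);


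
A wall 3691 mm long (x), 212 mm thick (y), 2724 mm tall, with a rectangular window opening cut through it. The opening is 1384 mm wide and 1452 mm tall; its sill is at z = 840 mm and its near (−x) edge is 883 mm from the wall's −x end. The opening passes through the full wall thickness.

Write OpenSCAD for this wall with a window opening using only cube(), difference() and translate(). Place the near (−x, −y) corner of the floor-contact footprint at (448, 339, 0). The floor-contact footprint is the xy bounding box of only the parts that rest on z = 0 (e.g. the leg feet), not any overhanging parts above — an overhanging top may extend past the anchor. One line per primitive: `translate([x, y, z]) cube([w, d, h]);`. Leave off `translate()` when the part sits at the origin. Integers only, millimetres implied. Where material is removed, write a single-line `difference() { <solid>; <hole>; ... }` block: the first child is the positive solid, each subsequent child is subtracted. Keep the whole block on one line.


difference() { translate([448, 339, 0]) cube([3691, 212, 2724]); translate([1331, 339, 840]) cube([1384, 212, 1452]); }


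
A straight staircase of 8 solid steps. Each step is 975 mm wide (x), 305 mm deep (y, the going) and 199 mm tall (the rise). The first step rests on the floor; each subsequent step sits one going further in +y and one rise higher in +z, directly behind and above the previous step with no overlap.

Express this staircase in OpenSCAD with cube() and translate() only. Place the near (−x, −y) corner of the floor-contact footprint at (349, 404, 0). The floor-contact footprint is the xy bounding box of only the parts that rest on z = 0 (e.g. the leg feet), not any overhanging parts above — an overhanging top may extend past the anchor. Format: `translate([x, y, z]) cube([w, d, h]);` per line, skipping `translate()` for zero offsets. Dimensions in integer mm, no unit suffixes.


translate([349, 404, 0]) cube([975, 305, 199]);
translate([349, 709, 199]) cube([975, 305, 199]);
translate([349, 1014, 398]) cube([975, 305, 199]);
translate([349, 1319, 597]) cube([975, 305, 199]);
translate([349, 1624, 796]) cube([975, 305, 199]);
translate([349, 1929, 995]) cube([975, 305, 199]);
translate([349, 2234, 1194]) cube([975, 305, 199]);
translate([349, 2539, 1393]) cube([975, 305, 199]);


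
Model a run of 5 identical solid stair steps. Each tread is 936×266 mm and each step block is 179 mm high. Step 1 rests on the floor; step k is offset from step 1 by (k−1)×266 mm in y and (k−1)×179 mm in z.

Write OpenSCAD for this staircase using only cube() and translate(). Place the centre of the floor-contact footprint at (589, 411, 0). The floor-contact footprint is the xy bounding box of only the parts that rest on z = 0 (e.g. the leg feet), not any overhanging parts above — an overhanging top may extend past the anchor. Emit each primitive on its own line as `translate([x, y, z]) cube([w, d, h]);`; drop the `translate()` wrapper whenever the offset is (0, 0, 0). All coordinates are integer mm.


translate([121, 278, 0]) cube([936, 266, 179]);
translate([121, 544, 179]) cube([936, 266, 179]);
translate([121, 810, 358]) cube([936, 266, 179]);
translate([121, 1076, 537]) cube([936, 266, 179]);
translate([121, 1342, 716]) cube([936, 266, 179]);
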